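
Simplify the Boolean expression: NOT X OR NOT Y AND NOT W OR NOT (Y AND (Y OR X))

NOT X OR NOT Y AND NOT W OR NOT (Y AND (Y OR X))
= NOT X OR NOT Y AND NOT W OR NOT Y   (absorption)
= NOT X OR NOT Y   (absorption)

NOT X OR NOT Y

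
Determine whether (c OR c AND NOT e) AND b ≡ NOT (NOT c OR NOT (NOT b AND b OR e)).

No

E1: (c OR c AND NOT e) AND b
    = c AND b
E2: NOT (NOT c OR NOT (NOT b AND b OR e))
    = NOT (NOT c OR NOT e)
    = c AND e
These differ: at b=0, c=1, e=1, E1 = 0 but E2 = 1.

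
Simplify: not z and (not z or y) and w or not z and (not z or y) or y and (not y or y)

not z and (not z or y) and w or not z and (not z or y) or y and (not y or y)
= not z and (not z or y) or y and (not y or y)   [absorption]
= not z and (not z or y) or y   [complement / identity]
= not z or y   [absorption]

not z or y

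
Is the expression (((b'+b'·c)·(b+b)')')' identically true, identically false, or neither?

neither

(((b'+b'·c)·(b+b)')')'
= ((b'·(b+b)')')'
= ((b'·b')')'
= ((b')')'
= b'
This depends on b, so it is not a constant.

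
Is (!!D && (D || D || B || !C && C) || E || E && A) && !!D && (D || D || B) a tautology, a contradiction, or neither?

neither

(!!D && (D || D || B || !C && C) || E || E && A) && !!D && (D || D || B)
= (!!D && (D || D || B) || E || E && A) && !!D && (D || D || B)   (complement / identity)
= (!!D && (D || D || B) || E) && !!D && (D || D || B)   (absorption)
= !!D && (D || D || B)   (absorption)
= !!D && (D || B)   (idempotence)
= D && (D || B)   (double negation)
= D   (absorption)
This depends on D, so it is not a constant.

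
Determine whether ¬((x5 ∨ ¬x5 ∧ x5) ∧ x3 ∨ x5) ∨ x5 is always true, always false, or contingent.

always true

¬((x5 ∨ ¬x5 ∧ x5) ∧ x3 ∨ x5) ∨ x5
= ¬(x5 ∧ x3 ∨ x5) ∨ x5   — complement / identity
= ¬x5 ∨ x5   — absorption
= True   — complement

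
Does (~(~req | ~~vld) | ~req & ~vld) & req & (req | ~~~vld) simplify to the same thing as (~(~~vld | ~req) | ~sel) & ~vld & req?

E1: (~(~req | ~~vld) | ~req & ~vld) & req & (req | ~~~vld)
    = (~(~req | ~~vld) | ~req & ~vld) & req & (req | ~vld)
    = (~(~req | ~~vld) | ~req & ~vld) & req
    = (req & ~vld | ~req & ~vld) & req
    = ~vld & req
E2: (~(~~vld | ~req) | ~sel) & ~vld & req
    = (~vld & req | ~sel) & ~vld & req
    = ~vld & req
Both reduce to ~vld & req, so they are equivalent.

Yes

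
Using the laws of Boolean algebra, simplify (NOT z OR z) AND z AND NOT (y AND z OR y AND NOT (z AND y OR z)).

z AND NOT y

(NOT z OR z) AND z AND NOT (y AND z OR y AND NOT (z AND y OR z))
= (NOT z OR z) AND z AND NOT (y AND z OR y AND NOT z)   — absorption
= (NOT z OR z) AND z AND NOT y   — distribution
= z AND NOT y   — complement / identity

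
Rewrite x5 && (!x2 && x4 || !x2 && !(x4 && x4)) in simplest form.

x5 && !x2

x5 && (!x2 && x4 || !x2 && !(x4 && x4))
= x5 && (!x2 && x4 || !x2 && !x4)   (idempotence)
= x5 && !x2   (distribution)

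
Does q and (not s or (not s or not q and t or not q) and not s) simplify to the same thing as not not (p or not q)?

E1: q and (not s or (not s or not q and t or not q) and not s)
    = q and (not s or (not s or not q) and not s)   [absorption]
    = q and (not s or not s)   [absorption]
    = q and not s   [idempotence]
E2: not not (p or not q)
    = p or not q   [double negation]
These differ: at p=0, q=0, s=1, t=0, E1 = 0 but E2 = 1.

No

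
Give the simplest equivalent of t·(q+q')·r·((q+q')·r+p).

t·r

t·(q+q')·r·((q+q')·r+p)
= t·(q+q')·r   — absorption
= t·r   — complement / identity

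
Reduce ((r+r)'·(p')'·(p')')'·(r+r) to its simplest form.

((r+r)'·(p')'·(p')')'·(r+r)
= ((r+r)'·(p')')'·(r+r)   (idempotence)
= (r+r+p')·(r+r)   (De Morgan)
= r+r   (absorption)
= r   (idempotence)

r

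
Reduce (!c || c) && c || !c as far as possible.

(!c || c) && c || !c
= c || !c
= true

true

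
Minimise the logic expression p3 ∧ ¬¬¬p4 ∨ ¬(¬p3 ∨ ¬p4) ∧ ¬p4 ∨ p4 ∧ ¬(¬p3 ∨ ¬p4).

p3

p3 ∧ ¬¬¬p4 ∨ ¬(¬p3 ∨ ¬p4) ∧ ¬p4 ∨ p4 ∧ ¬(¬p3 ∨ ¬p4)
= p3 ∧ ¬p4 ∨ ¬(¬p3 ∨ ¬p4) ∧ ¬p4 ∨ p4 ∧ ¬(¬p3 ∨ ¬p4)
= p3 ∧ ¬p4 ∨ ¬(¬p3 ∨ ¬p4)
= p3 ∧ ¬p4 ∨ p3 ∧ p4
= p3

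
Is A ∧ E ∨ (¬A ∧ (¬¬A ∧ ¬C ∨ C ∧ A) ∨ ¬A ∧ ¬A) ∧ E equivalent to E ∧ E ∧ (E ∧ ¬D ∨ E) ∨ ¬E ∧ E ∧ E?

E1: A ∧ E ∨ (¬A ∧ (¬¬A ∧ ¬C ∨ C ∧ A) ∨ ¬A ∧ ¬A) ∧ E
    = A ∧ E ∨ (¬A ∧ (A ∧ ¬C ∨ C ∧ A) ∨ ¬A ∧ ¬A) ∧ E   — double negation
    = A ∧ E ∨ (¬A ∧ A ∨ ¬A ∧ ¬A) ∧ E   — distribution
    = A ∧ E ∨ ¬A ∧ E   — distribution
    = E   — distribution
E2: E ∧ E ∧ (E ∧ ¬D ∨ E) ∨ ¬E ∧ E ∧ E
    = E ∧ E ∧ E ∨ ¬E ∧ E ∧ E   — absorption
    = E ∧ E   — distribution
    = E   — idempotence
Both reduce to E, so they are equivalent.

Yes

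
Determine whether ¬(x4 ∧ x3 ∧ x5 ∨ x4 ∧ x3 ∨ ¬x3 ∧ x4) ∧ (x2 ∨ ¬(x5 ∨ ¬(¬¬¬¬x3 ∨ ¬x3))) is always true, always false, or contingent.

contingent

¬(x4 ∧ x3 ∧ x5 ∨ x4 ∧ x3 ∨ ¬x3 ∧ x4) ∧ (x2 ∨ ¬(x5 ∨ ¬(¬¬¬¬x3 ∨ ¬x3)))
= ¬(x4 ∧ x3 ∧ x5 ∨ x4 ∧ x3 ∨ ¬x3 ∧ x4) ∧ (x2 ∨ ¬(x5 ∨ ¬¬¬x3 ∧ x3))   [De Morgan]
= ¬(x4 ∧ x3 ∧ x5 ∨ x4 ∧ x3 ∨ ¬x3 ∧ x4) ∧ (x2 ∨ ¬(x5 ∨ ¬x3 ∧ x3))   [double negation]
= ¬(x4 ∧ x3 ∧ x5 ∨ x4 ∧ x3 ∨ ¬x3 ∧ x4) ∧ (x2 ∨ ¬x5)   [complement / identity]
= ¬(x4 ∧ x3 ∨ ¬x3 ∧ x4) ∧ (x2 ∨ ¬x5)   [absorption]
= ¬x4 ∧ (x2 ∨ ¬x5)   [distribution]
This depends on x2, x4, x5, so it is not a constant.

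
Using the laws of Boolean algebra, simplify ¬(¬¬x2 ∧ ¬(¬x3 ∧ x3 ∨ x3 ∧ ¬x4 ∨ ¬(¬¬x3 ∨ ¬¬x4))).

¬x2 ∨ ¬x4

¬(¬¬x2 ∧ ¬(¬x3 ∧ x3 ∨ x3 ∧ ¬x4 ∨ ¬(¬¬x3 ∨ ¬¬x4)))
= ¬x2 ∨ ¬x3 ∧ x3 ∨ x3 ∧ ¬x4 ∨ ¬(¬¬x3 ∨ ¬¬x4)   (De Morgan)
= ¬x2 ∨ x3 ∧ ¬x4 ∨ ¬(¬¬x3 ∨ ¬¬x4)   (complement / identity)
= ¬x2 ∨ x3 ∧ ¬x4 ∨ ¬x3 ∧ ¬x4   (De Morgan)
= ¬x2 ∨ ¬x4   (distribution)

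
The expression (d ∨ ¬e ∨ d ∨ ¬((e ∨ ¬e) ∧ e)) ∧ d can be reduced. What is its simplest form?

d

(d ∨ ¬e ∨ d ∨ ¬((e ∨ ¬e) ∧ e)) ∧ d
= (d ∨ ¬e ∨ d ∨ ¬e) ∧ d   — complement / identity
= (d ∨ ¬e) ∧ d   — idempotence
= d   — absorption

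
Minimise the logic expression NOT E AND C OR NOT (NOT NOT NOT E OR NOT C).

C

NOT E AND C OR NOT (NOT NOT NOT E OR NOT C)
= NOT E AND C OR NOT (NOT E OR NOT C)   [double negation]
= NOT E AND C OR E AND C   [De Morgan]
= C   [distribution]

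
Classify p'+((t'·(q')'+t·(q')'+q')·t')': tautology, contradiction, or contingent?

p'+((t'·(q')'+t·(q')'+q')·t')'
= p'+(((q')'+q')·t')'   (distribution)
= p'+((q+q')·t')'   (double negation)
= p'+(t')'   (complement / identity)
= p'+t   (double negation)
This depends on p, t, so it is not a constant.

contingent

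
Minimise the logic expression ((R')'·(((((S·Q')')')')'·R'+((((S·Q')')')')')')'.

((R')'·(((((S·Q')')')')'·R'+((((S·Q')')')')')')'
= ((R')'·(((((S·Q')')')')')')'   (absorption)
= ((R')'·(((S·Q')')')')'   (double negation)
= ((R')'·(S·Q')')'   (double negation)
= R'+S·Q'   (De Morgan)

R'+S·Q'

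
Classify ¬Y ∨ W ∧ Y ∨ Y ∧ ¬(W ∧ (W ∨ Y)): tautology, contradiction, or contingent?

tautology

¬Y ∨ W ∧ Y ∨ Y ∧ ¬(W ∧ (W ∨ Y))
= ¬Y ∨ W ∧ Y ∨ Y ∧ ¬W
= ¬Y ∨ Y
= True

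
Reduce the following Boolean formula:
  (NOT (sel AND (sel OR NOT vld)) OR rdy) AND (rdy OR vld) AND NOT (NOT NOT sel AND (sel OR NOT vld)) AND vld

NOT sel AND vld

(NOT (sel AND (sel OR NOT vld)) OR rdy) AND (rdy OR vld) AND NOT (NOT NOT sel AND (sel OR NOT vld)) AND vld
= (NOT (sel AND (sel OR NOT vld)) AND vld OR rdy) AND NOT (NOT NOT sel AND (sel OR NOT vld)) AND vld
= (NOT (sel AND (sel OR NOT vld)) AND vld OR rdy) AND NOT (sel AND (sel OR NOT vld)) AND vld
= NOT (sel AND (sel OR NOT vld)) AND vld
= NOT sel AND vld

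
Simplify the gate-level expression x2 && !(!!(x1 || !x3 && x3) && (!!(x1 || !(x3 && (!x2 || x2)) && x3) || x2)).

x2 && !x1

x2 && !(!!(x1 || !x3 && x3) && (!!(x1 || !(x3 && (!x2 || x2)) && x3) || x2))
= x2 && !(!!(x1 || !x3 && x3) && (!!(x1 || !x3 && x3) || x2))
= x2 && !!!(x1 || !x3 && x3)
= x2 && !!!x1
= x2 && !x1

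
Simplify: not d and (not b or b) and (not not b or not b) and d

not d and (not b or b) and (not not b or not b) and d
= not d and (not not b or not b) and d   [complement / identity]
= not d and (b or not b) and d   [double negation]
= not d and d   [complement / identity]
= False   [complement]

False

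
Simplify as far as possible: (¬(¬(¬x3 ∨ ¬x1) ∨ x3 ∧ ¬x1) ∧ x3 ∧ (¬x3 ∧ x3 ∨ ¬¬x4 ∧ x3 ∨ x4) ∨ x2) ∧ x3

x2 ∧ x3

(¬(¬(¬x3 ∨ ¬x1) ∨ x3 ∧ ¬x1) ∧ x3 ∧ (¬x3 ∧ x3 ∨ ¬¬x4 ∧ x3 ∨ x4) ∨ x2) ∧ x3
= (¬(¬(¬x3 ∨ ¬x1) ∨ x3 ∧ ¬x1) ∧ x3 ∧ (¬x3 ∧ x3 ∨ x4 ∧ x3 ∨ x4) ∨ x2) ∧ x3   — double negation
= (¬(¬(¬x3 ∨ ¬x1) ∨ x3 ∧ ¬x1) ∧ x3 ∧ (¬x3 ∧ x3 ∨ x4) ∨ x2) ∧ x3   — absorption
= (¬(x3 ∧ x1 ∨ x3 ∧ ¬x1) ∧ x3 ∧ (¬x3 ∧ x3 ∨ x4) ∨ x2) ∧ x3   — De Morgan
= (¬x3 ∧ x3 ∧ (¬x3 ∧ x3 ∨ x4) ∨ x2) ∧ x3   — distribution
= (¬x3 ∧ x3 ∨ x2) ∧ x3   — absorption
= x2 ∧ x3   — complement / identity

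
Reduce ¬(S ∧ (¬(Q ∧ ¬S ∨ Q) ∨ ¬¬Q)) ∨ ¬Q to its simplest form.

¬S ∨ ¬Q

¬(S ∧ (¬(Q ∧ ¬S ∨ Q) ∨ ¬¬Q)) ∨ ¬Q
= ¬(S ∧ (¬Q ∨ ¬¬Q)) ∨ ¬Q   — absorption
= ¬(S ∧ (¬Q ∨ Q)) ∨ ¬Q   — double negation
= ¬S ∨ ¬Q   — complement / identity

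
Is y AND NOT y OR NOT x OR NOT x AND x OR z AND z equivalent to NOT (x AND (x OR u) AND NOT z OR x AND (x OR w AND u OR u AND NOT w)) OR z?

Yes

E1: y AND NOT y OR NOT x OR NOT x AND x OR z AND z
    = NOT x OR NOT x AND x OR z AND z   — complement / identity
    = NOT x OR z AND z   — complement / identity
    = NOT x OR z   — idempotence
E2: NOT (x AND (x OR u) AND NOT z OR x AND (x OR w AND u OR u AND NOT w)) OR z
    = NOT (x AND (x OR u) AND NOT z OR x AND (x OR u)) OR z   — distribution
    = NOT (x AND (x OR u)) OR z   — absorption
    = NOT x OR z   — absorption
Both reduce to NOT x OR z, so they are equivalent.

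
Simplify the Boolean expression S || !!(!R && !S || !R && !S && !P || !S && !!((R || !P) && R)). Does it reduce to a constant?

S || !!(!R && !S || !R && !S && !P || !S && !!((R || !P) && R))
= S || !!(!R && !S || !R && !S && !P || !S && !!R)   — absorption
= S || !!(!R && !S || !R && !S && !P || !S && R)   — double negation
= S || !R && !S || !R && !S && !P || !S && R   — double negation
= S || !R && !S || !S && R   — absorption
= S || !S   — distribution
= true   — complement

true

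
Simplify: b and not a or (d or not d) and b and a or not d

b or not d

b and not a or (d or not d) and b and a or not d
= b and not a or b and a or not d
= b or not d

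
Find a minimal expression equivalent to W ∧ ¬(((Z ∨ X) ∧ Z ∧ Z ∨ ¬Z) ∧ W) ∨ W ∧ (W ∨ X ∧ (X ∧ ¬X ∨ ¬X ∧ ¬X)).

W

W ∧ ¬(((Z ∨ X) ∧ Z ∧ Z ∨ ¬Z) ∧ W) ∨ W ∧ (W ∨ X ∧ (X ∧ ¬X ∨ ¬X ∧ ¬X))
= W ∧ ¬(((Z ∨ X) ∧ Z ∧ Z ∨ ¬Z) ∧ W) ∨ W ∧ (W ∨ X ∧ ¬X)   [distribution]
= W ∧ ¬((Z ∧ Z ∨ ¬Z) ∧ W) ∨ W ∧ (W ∨ X ∧ ¬X)   [absorption]
= W ∧ ¬((Z ∨ ¬Z) ∧ W) ∨ W ∧ (W ∨ X ∧ ¬X)   [idempotence]
= W ∧ ¬((Z ∨ ¬Z) ∧ W) ∨ W ∧ W   [complement / identity]
= W ∧ ¬W ∨ W ∧ W   [complement / identity]
= W   [distribution]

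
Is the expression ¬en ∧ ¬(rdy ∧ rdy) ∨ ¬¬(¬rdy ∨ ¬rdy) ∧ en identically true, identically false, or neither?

¬en ∧ ¬(rdy ∧ rdy) ∨ ¬¬(¬rdy ∨ ¬rdy) ∧ en
= ¬en ∧ ¬(rdy ∧ rdy) ∨ ¬(rdy ∧ rdy) ∧ en
= ¬(rdy ∧ rdy)
= ¬rdy
This depends on rdy, so it is not a constant.

neither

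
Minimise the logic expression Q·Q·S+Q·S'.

Q·Q·S+Q·S'
= Q·S+Q·S'
= Q

Q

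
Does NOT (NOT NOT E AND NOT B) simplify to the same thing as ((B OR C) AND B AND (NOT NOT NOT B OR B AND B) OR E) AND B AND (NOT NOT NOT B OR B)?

E1: NOT (NOT NOT E AND NOT B)
    = NOT E OR B   — De Morgan
E2: ((B OR C) AND B AND (NOT NOT NOT B OR B AND B) OR E) AND B AND (NOT NOT NOT B OR B)
    = ((B OR C) AND B AND (NOT NOT NOT B OR B) OR E) AND B AND (NOT NOT NOT B OR B)   — idempotence
    = (B AND (NOT NOT NOT B OR B) OR E) AND B AND (NOT NOT NOT B OR B)   — absorption
    = B AND (NOT NOT NOT B OR B)   — absorption
    = B AND (NOT B OR B)   — double negation
    = B   — complement / identity
These differ: at B=0, C=0, E=0, E1 = 1 but E2 = 0.

No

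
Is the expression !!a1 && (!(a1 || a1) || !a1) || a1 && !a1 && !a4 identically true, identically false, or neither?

identically false

!!a1 && (!(a1 || a1) || !a1) || a1 && !a1 && !a4
= !!a1 && (!a1 || !a1) || a1 && !a1 && !a4   — idempotence
= !!a1 && !a1 || a1 && !a1 && !a4   — idempotence
= a1 && !a1 || a1 && !a1 && !a4   — double negation
= a1 && !a1   — absorption
= false   — complement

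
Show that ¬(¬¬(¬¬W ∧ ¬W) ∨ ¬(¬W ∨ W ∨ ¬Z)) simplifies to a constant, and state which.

¬(¬¬(¬¬W ∧ ¬W) ∨ ¬(¬W ∨ W ∨ ¬Z))
= ¬(¬¬W ∧ ¬W) ∧ (¬W ∨ W ∨ ¬Z)   [De Morgan]
= (¬W ∨ W) ∧ (¬W ∨ W ∨ ¬Z)   [De Morgan]
= ¬W ∨ W   [absorption]
= True   [complement]

True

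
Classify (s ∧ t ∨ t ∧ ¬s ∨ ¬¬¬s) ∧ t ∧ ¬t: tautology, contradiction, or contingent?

(s ∧ t ∨ t ∧ ¬s ∨ ¬¬¬s) ∧ t ∧ ¬t
= (s ∧ t ∨ t ∧ ¬s ∨ ¬s) ∧ t ∧ ¬t   — double negation
= (t ∨ ¬s) ∧ t ∧ ¬t   — distribution
= t ∧ ¬t   — absorption
= False   — complement

contradiction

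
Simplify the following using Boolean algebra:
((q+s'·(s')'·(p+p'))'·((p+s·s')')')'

q+p'

((q+s'·(s')'·(p+p'))'·((p+s·s')')')'
= ((q+s'·(s')')'·((p+s·s')')')'
= ((q+s'·s)'·((p+s·s')')')'
= ((q+s'·s)'·(p')')'
= (q'·(p')')'
= q+p'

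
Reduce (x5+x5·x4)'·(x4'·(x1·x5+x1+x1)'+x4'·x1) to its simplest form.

x5'·x4'

(x5+x5·x4)'·(x4'·(x1·x5+x1+x1)'+x4'·x1)
= (x5+x5·x4)'·(x4'·(x1·x5+x1)'+x4'·x1)   — idempotence
= (x5+x5·x4)'·(x4'·x1'+x4'·x1)   — absorption
= (x5+x5·x4)'·x4'   — distribution
= x5'·x4'   — absorption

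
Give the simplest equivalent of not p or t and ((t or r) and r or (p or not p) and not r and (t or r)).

not p or t

not p or t and ((t or r) and r or (p or not p) and not r and (t or r))
= not p or t and ((t or r) and r or not r and (t or r))   (complement / identity)
= not p or t and (t or r)   (distribution)
= not p or t   (absorption)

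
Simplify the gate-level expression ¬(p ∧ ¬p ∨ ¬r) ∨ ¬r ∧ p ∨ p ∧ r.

¬(p ∧ ¬p ∨ ¬r) ∨ ¬r ∧ p ∨ p ∧ r
= ¬(p ∧ ¬p ∨ ¬r) ∨ p
= ¬¬r ∨ p
= r ∨ p

r ∨ p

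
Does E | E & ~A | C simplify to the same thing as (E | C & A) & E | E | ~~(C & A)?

E1: E | E & ~A | C
    = E | C   (absorption)
E2: (E | C & A) & E | E | ~~(C & A)
    = (E | C & A) & E | E | C & A   (double negation)
    = E | C & A   (absorption)
These differ: at A=0, C=1, E=0, E1 = 1 but E2 = 0.

No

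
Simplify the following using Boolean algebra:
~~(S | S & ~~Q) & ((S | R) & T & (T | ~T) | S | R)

S

~~(S | S & ~~Q) & ((S | R) & T & (T | ~T) | S | R)
= ~~(S | S & Q) & ((S | R) & T & (T | ~T) | S | R)
= ~~(S | S & Q) & ((S | R) & T | S | R)
= ~~S & ((S | R) & T | S | R)
= S & ((S | R) & T | S | R)
= S & (S | R)
= S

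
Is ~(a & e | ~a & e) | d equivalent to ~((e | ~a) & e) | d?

Yes

E1: ~(a & e | ~a & e) | d
    = ~e | d   (distribution)
E2: ~((e | ~a) & e) | d
    = ~e | d   (absorption)
Both reduce to ~e | d, so they are equivalent.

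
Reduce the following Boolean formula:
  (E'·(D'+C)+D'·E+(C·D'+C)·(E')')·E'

(D'+C)·E'

(E'·(D'+C)+D'·E+(C·D'+C)·(E')')·E'
= (E'·(D'+C)+D'·E+(C·D'+C)·E)·E'   — double negation
= (E'·(D'+C)+D'·E+C·E)·E'   — absorption
= (E'·(D'+C)+(D'+C)·E)·E'   — distribution
= (D'+C)·E'   — distribution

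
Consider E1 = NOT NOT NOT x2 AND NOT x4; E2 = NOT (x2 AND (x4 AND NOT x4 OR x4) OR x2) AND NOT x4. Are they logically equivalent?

Yes

E1: NOT NOT NOT x2 AND NOT x4
    = NOT x2 AND NOT x4   (double negation)
E2: NOT (x2 AND (x4 AND NOT x4 OR x4) OR x2) AND NOT x4
    = NOT (x2 AND x4 OR x2) AND NOT x4   (complement / identity)
    = NOT x2 AND NOT x4   (absorption)
Both reduce to NOT x2 AND NOT x4, so they are equivalent.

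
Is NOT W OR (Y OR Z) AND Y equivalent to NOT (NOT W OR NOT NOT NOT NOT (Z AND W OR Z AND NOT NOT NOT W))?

No

E1: NOT W OR (Y OR Z) AND Y
    = NOT W OR Y   (absorption)
E2: NOT (NOT W OR NOT NOT NOT NOT (Z AND W OR Z AND NOT NOT NOT W))
    = NOT (NOT W OR NOT NOT NOT NOT (Z AND W OR Z AND NOT W))   (double negation)
    = NOT (NOT W OR NOT NOT NOT NOT Z)   (distribution)
    = W AND NOT NOT NOT Z   (De Morgan)
    = W AND NOT Z   (double negation)
These differ: at W=0, Y=0, Z=1, E1 = 1 but E2 = 0.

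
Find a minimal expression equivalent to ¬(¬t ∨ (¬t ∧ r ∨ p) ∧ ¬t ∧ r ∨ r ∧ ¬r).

t

¬(¬t ∨ (¬t ∧ r ∨ p) ∧ ¬t ∧ r ∨ r ∧ ¬r)
= ¬(¬t ∨ (¬t ∧ r ∨ p) ∧ ¬t ∧ r)   [complement / identity]
= ¬(¬t ∨ ¬t ∧ r)   [absorption]
= ¬¬t   [absorption]
= t   [double negation]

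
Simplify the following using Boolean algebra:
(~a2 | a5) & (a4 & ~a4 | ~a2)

~a2

(~a2 | a5) & (a4 & ~a4 | ~a2)
= (~a2 | a5) & ~a2   [complement / identity]
= ~a2   [absorption]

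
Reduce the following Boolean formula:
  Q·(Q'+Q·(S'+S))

Q·(Q'+Q·(S'+S))
= Q·(Q'+Q)   [complement / identity]
= Q   [complement / identity]

Q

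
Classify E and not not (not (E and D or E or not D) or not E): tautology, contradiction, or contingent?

E and not not (not (E and D or E or not D) or not E)
= E and not ((E and D or E or not D) and E)
= E and not ((E or not D) and E)
= E and not E
= False

contradiction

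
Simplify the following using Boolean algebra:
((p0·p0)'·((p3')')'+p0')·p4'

((p0·p0)'·((p3')')'+p0')·p4'
= (p0'·((p3')')'+p0')·p4'   — idempotence
= (p0'·p3'+p0')·p4'   — double negation
= p0'·p4'   — absorption

p0'·p4'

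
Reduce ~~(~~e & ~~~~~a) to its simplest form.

e & ~a

~~(~~e & ~~~~~a)
= ~(~e | ~~~~a)   (De Morgan)
= ~(~e | ~~a)   (double negation)
= e & ~a   (De Morgan)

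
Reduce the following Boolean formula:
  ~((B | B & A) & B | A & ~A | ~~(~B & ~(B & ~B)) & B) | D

~((B | B & A) & B | A & ~A | ~~(~B & ~(B & ~B)) & B) | D
= ~(B & B | A & ~A | ~~(~B & ~(B & ~B)) & B) | D
= ~(B & B | A & ~A | ~(B | B & ~B) & B) | D
= ~(B & B | A & ~A | ~B & B) | D
= ~(B & B | ~B & B) | D
= ~B | D

~B | D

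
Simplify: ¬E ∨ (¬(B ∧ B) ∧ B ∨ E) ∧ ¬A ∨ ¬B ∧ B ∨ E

True

¬E ∨ (¬(B ∧ B) ∧ B ∨ E) ∧ ¬A ∨ ¬B ∧ B ∨ E
= ¬E ∨ (¬B ∧ B ∨ E) ∧ ¬A ∨ ¬B ∧ B ∨ E   — idempotence
= ¬E ∨ ¬B ∧ B ∨ E   — absorption
= ¬E ∨ E   — complement / identity
= True   — complement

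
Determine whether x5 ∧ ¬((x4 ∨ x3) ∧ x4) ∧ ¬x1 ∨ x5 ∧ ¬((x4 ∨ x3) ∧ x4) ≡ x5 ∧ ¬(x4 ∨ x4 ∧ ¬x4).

E1: x5 ∧ ¬((x4 ∨ x3) ∧ x4) ∧ ¬x1 ∨ x5 ∧ ¬((x4 ∨ x3) ∧ x4)
    = x5 ∧ ¬((x4 ∨ x3) ∧ x4)   (absorption)
    = x5 ∧ ¬x4   (absorption)
E2: x5 ∧ ¬(x4 ∨ x4 ∧ ¬x4)
    = x5 ∧ ¬x4   (complement / identity)
Both reduce to x5 ∧ ¬x4, so they are equivalent.

Yes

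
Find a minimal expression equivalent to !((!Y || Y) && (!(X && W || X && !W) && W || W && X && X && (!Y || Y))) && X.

!W && X

!((!Y || Y) && (!(X && W || X && !W) && W || W && X && X && (!Y || Y))) && X
= !((!Y || Y) && (!X && W || W && X && X && (!Y || Y))) && X   (distribution)
= !((!Y || Y) && (!X && W || W && X && (!Y || Y))) && X   (idempotence)
= !(!X && W || W && X && (!Y || Y)) && X   (complement / identity)
= !(!X && W || W && X) && X   (complement / identity)
= !W && X   (distribution)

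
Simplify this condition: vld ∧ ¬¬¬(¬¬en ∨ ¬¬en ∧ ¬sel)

vld ∧ ¬¬¬(¬¬en ∨ ¬¬en ∧ ¬sel)
= vld ∧ ¬¬¬¬¬en   (absorption)
= vld ∧ ¬¬¬en   (double negation)
= vld ∧ ¬en   (double negation)

vld ∧ ¬en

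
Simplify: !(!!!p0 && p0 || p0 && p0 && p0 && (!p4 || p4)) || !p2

!p0 || !p2

!(!!!p0 && p0 || p0 && p0 && p0 && (!p4 || p4)) || !p2
= !(!!!p0 && p0 || p0 && p0 && p0) || !p2   [complement / identity]
= !(!!!p0 && p0 || p0 && p0) || !p2   [idempotence]
= !(!p0 && p0 || p0 && p0) || !p2   [double negation]
= !p0 || !p2   [distribution]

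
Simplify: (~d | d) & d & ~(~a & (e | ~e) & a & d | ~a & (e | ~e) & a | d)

(~d | d) & d & ~(~a & (e | ~e) & a & d | ~a & (e | ~e) & a | d)
= (~d | d) & d & ~(~a & (e | ~e) & a | d)
= d & ~(~a & (e | ~e) & a | d)
= d & ~(~a & a | d)
= d & ~d
= 0

0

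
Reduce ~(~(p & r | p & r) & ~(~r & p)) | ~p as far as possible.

1

~(~(p & r | p & r) & ~(~r & p)) | ~p
= p & r | p & r | ~r & p | ~p   (De Morgan)
= p & r | ~r & p | ~p   (idempotence)
= p | ~p   (distribution)
= 1   (complement)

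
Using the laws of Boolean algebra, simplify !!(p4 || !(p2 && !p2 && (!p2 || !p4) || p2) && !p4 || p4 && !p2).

p4 || !p2

!!(p4 || !(p2 && !p2 && (!p2 || !p4) || p2) && !p4 || p4 && !p2)
= !!(p4 || !(p2 && !p2 || p2) && !p4 || p4 && !p2)   [absorption]
= p4 || !(p2 && !p2 || p2) && !p4 || p4 && !p2   [double negation]
= p4 || !p2 && !p4 || p4 && !p2   [complement / identity]
= p4 || !p2   [distribution]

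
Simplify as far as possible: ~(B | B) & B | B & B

B

~(B | B) & B | B & B
= ~B & B | B & B   — idempotence
= B   — distribution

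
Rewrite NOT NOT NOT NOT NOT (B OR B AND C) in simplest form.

NOT NOT NOT NOT NOT (B OR B AND C)
= NOT NOT NOT (B OR B AND C)
= NOT NOT NOT B
= NOT B

NOT B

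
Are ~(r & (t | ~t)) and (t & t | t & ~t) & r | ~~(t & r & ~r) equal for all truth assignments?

No

E1: ~(r & (t | ~t))
    = ~r
E2: (t & t | t & ~t) & r | ~~(t & r & ~r)
    = (t & t | t & ~t) & r | t & r & ~r
    = t & r | t & r & ~r
    = t & r
These differ: at r=0, t=1, E1 = 1 but E2 = 0.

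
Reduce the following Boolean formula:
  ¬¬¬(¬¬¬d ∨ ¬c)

d ∧ c

¬¬¬(¬¬¬d ∨ ¬c)
= ¬¬¬(¬d ∨ ¬c)   (double negation)
= ¬(¬d ∨ ¬c)   (double negation)
= d ∧ c   (De Morgan)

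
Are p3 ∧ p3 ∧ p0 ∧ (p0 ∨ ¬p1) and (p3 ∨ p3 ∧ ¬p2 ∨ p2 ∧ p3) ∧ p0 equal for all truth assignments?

Yes

E1: p3 ∧ p3 ∧ p0 ∧ (p0 ∨ ¬p1)
    = p3 ∧ p0 ∧ (p0 ∨ ¬p1)
    = p3 ∧ p0
E2: (p3 ∨ p3 ∧ ¬p2 ∨ p2 ∧ p3) ∧ p0
    = (p3 ∨ p3) ∧ p0
    = p3 ∧ p0
Both reduce to p3 ∧ p0, so they are equivalent.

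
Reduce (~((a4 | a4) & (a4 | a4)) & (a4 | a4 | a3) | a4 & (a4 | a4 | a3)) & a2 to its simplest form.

(~((a4 | a4) & (a4 | a4)) & (a4 | a4 | a3) | a4 & (a4 | a4 | a3)) & a2
= (~(a4 | a4) & (a4 | a4 | a3) | a4 & (a4 | a4 | a3)) & a2   [idempotence]
= (~a4 & (a4 | a4 | a3) | a4 & (a4 | a4 | a3)) & a2   [idempotence]
= (a4 | a4 | a3) & a2   [distribution]
= (a4 | a3) & a2   [idempotence]

(a4 | a3) & a2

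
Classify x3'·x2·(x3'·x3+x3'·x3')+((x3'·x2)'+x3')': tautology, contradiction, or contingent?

x3'·x2·(x3'·x3+x3'·x3')+((x3'·x2)'+x3')'
= x3'·x2·(x3'·x3+x3'·x3')+x3'·x2·x3   — De Morgan
= x3'·x2·x3'+x3'·x2·x3   — distribution
= x3'·x2   — distribution
This depends on x2, x3, so it is not a constant.

contingent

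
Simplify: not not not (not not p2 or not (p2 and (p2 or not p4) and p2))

not not not (not not p2 or not (p2 and (p2 or not p4) and p2))
= not (not not p2 or not (p2 and (p2 or not p4) and p2))   (double negation)
= not (not not p2 or not (p2 and p2))   (absorption)
= not p2 and p2 and p2   (De Morgan)
= not p2 and p2   (idempotence)
= False   (complement)

False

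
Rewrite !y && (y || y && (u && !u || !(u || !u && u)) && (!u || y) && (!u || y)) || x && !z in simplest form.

!y && (y || y && (u && !u || !(u || !u && u)) && (!u || y) && (!u || y)) || x && !z
= !y && (y || y && (u && !u || !(u || !u && u)) && (!u || y)) || x && !z
= !y && (y || y && (u && !u || !u) && (!u || y)) || x && !z
= !y && (y || y && !u && (!u || y)) || x && !z
= !y && (y || y && !u) || x && !z
= !y && y || x && !z
= x && !z

x && !z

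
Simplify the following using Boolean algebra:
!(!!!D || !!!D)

D

!(!!!D || !!!D)
= !!!!D
= !!D
= D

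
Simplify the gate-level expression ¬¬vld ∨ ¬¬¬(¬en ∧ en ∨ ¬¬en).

vld ∨ ¬en

¬¬vld ∨ ¬¬¬(¬en ∧ en ∨ ¬¬en)
= ¬¬vld ∨ ¬¬¬¬¬en
= vld ∨ ¬¬¬¬¬en
= vld ∨ ¬¬¬en
= vld ∨ ¬en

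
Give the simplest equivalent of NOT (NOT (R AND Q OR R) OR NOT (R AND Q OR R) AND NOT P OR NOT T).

R AND T

NOT (NOT (R AND Q OR R) OR NOT (R AND Q OR R) AND NOT P OR NOT T)
= NOT (NOT (R AND Q OR R) OR NOT T)   — absorption
= NOT (NOT R OR NOT T)   — absorption
= R AND T   — De Morgan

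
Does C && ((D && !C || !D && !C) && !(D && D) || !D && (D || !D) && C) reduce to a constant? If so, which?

C && ((D && !C || !D && !C) && !(D && D) || !D && (D || !D) && C)
= C && (!C && !(D && D) || !D && (D || !D) && C)   — distribution
= C && (!C && !D || !D && (D || !D) && C)   — idempotence
= C && (!C && !D || !D && C)   — complement / identity
= C && !D   — distribution
This depends on C, D, so it is not a constant.

no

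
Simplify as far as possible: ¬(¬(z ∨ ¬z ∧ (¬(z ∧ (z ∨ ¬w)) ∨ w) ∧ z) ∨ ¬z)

¬(¬(z ∨ ¬z ∧ (¬(z ∧ (z ∨ ¬w)) ∨ w) ∧ z) ∨ ¬z)
= ¬(¬(z ∨ ¬z ∧ (¬z ∨ w) ∧ z) ∨ ¬z)   [absorption]
= ¬(¬(z ∨ ¬z ∧ z) ∨ ¬z)   [absorption]
= ¬(¬z ∨ ¬z)   [complement / identity]
= ¬¬z   [idempotence]
= z   [double negation]

z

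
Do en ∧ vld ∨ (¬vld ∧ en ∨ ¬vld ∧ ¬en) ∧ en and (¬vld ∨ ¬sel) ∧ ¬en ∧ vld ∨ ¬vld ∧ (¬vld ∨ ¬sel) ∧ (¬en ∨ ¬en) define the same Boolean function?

E1: en ∧ vld ∨ (¬vld ∧ en ∨ ¬vld ∧ ¬en) ∧ en
    = en ∧ vld ∨ ¬vld ∧ en   — distribution
    = en   — distribution
E2: (¬vld ∨ ¬sel) ∧ ¬en ∧ vld ∨ ¬vld ∧ (¬vld ∨ ¬sel) ∧ (¬en ∨ ¬en)
    = (¬vld ∨ ¬sel) ∧ ¬en ∧ vld ∨ ¬vld ∧ (¬vld ∨ ¬sel) ∧ ¬en   — idempotence
    = (vld ∨ ¬vld) ∧ (¬vld ∨ ¬sel) ∧ ¬en   — distribution
    = (¬vld ∨ ¬sel) ∧ ¬en   — complement / identity
These differ: at en=1, sel=0, vld=0, E1 = 1 but E2 = 0.

No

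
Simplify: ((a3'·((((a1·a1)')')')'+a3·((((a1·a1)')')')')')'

((a3'·((((a1·a1)')')')'+a3·((((a1·a1)')')')')')'
= a3'·((((a1·a1)')')')'+a3·((((a1·a1)')')')'   [double negation]
= ((((a1·a1)')')')'   [distribution]
= (((a1')')')'   [idempotence]
= (a1')'   [double negation]
= a1   [double negation]

a1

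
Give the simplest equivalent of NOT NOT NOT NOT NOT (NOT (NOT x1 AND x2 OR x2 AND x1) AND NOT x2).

x2

NOT NOT NOT NOT NOT (NOT (NOT x1 AND x2 OR x2 AND x1) AND NOT x2)
= NOT NOT NOT (NOT (NOT x1 AND x2 OR x2 AND x1) AND NOT x2)
= NOT (NOT (NOT x1 AND x2 OR x2 AND x1) AND NOT x2)
= NOT (NOT x2 AND NOT x2)
= x2 OR x2
= x2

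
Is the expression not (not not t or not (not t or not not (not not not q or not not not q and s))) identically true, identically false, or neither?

not (not not t or not (not t or not not (not not not q or not not not q and s)))
= not (not not t or not (not t or not not not not not q))   — absorption
= not t and (not t or not not not not not q)   — De Morgan
= not t and (not t or not not not q)   — double negation
= not t and (not t or not q)   — double negation
= not t   — absorption
This depends on t, so it is not a constant.

neither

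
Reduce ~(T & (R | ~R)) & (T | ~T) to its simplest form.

~T

~(T & (R | ~R)) & (T | ~T)
= ~(T & (R | ~R))   — complement / identity
= ~T   — complement / identity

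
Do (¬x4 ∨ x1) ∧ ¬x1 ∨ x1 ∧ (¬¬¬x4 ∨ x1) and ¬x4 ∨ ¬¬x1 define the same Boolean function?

E1: (¬x4 ∨ x1) ∧ ¬x1 ∨ x1 ∧ (¬¬¬x4 ∨ x1)
    = (¬x4 ∨ x1) ∧ ¬x1 ∨ x1 ∧ (¬x4 ∨ x1)   [double negation]
    = ¬x4 ∨ x1   [distribution]
E2: ¬x4 ∨ ¬¬x1
    = ¬x4 ∨ x1   [double negation]
Both reduce to ¬x4 ∨ x1, so they are equivalent.

Yes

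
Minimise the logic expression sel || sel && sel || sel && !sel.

sel

sel || sel && sel || sel && !sel
= sel || sel   [distribution]
= sel   [idempotence]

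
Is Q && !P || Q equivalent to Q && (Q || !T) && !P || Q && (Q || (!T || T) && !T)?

Yes

E1: Q && !P || Q
    = Q   — absorption
E2: Q && (Q || !T) && !P || Q && (Q || (!T || T) && !T)
    = Q && (Q || !T) && !P || Q && (Q || !T)   — complement / identity
    = Q && (Q || !T)   — absorption
    = Q   — absorption
Both reduce to Q, so they are equivalent.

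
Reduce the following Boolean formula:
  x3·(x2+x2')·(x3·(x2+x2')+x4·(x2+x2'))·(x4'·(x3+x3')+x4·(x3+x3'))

x3

x3·(x2+x2')·(x3·(x2+x2')+x4·(x2+x2'))·(x4'·(x3+x3')+x4·(x3+x3'))
= x3·(x2+x2')·(x3·(x2+x2')+x4)·(x4'·(x3+x3')+x4·(x3+x3'))   (complement / identity)
= x3·(x2+x2')·(x3·(x2+x2')+x4)·(x3+x3')   (distribution)
= x3·(x2+x2')·(x3+x3')   (absorption)
= x3·(x2+x2')   (complement / identity)
= x3   (complement / identity)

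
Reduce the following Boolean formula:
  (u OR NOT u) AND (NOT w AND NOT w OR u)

NOT w OR u

(u OR NOT u) AND (NOT w AND NOT w OR u)
= NOT w AND NOT w OR u
= NOT w OR u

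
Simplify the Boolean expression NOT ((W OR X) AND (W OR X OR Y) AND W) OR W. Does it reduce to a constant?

NOT ((W OR X) AND (W OR X OR Y) AND W) OR W
= NOT ((W OR X) AND W) OR W
= NOT W OR W
= TRUE

TRUE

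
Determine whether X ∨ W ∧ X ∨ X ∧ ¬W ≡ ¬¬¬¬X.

E1: X ∨ W ∧ X ∨ X ∧ ¬W
    = X ∨ X   [distribution]
    = X   [idempotence]
E2: ¬¬¬¬X
    = ¬¬X   [double negation]
    = X   [double negation]
Both reduce to X, so they are equivalent.

Yes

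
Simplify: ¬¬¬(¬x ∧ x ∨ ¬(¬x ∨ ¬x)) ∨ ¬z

¬x ∨ ¬z

¬¬¬(¬x ∧ x ∨ ¬(¬x ∨ ¬x)) ∨ ¬z
= ¬¬¬(¬x ∧ x ∨ x ∧ x) ∨ ¬z   [De Morgan]
= ¬¬¬x ∨ ¬z   [distribution]
= ¬x ∨ ¬z   [double negation]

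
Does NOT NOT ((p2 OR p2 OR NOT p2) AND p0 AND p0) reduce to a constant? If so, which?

no

NOT NOT ((p2 OR p2 OR NOT p2) AND p0 AND p0)
= NOT NOT ((p2 OR p2 OR NOT p2) AND p0)   (idempotence)
= NOT NOT ((p2 OR NOT p2) AND p0)   (idempotence)
= NOT NOT p0   (complement / identity)
= p0   (double negation)
This depends on p0, so it is not a constant.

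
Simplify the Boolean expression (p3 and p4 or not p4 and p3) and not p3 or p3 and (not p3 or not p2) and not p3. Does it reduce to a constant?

(p3 and p4 or not p4 and p3) and not p3 or p3 and (not p3 or not p2) and not p3
= p3 and not p3 or p3 and (not p3 or not p2) and not p3   — distribution
= p3 and not p3 or p3 and not p3   — absorption
= p3 and not p3   — idempotence
= False   — complement

False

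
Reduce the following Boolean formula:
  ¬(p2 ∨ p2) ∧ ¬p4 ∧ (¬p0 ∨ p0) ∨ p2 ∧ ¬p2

¬(p2 ∨ p2) ∧ ¬p4 ∧ (¬p0 ∨ p0) ∨ p2 ∧ ¬p2
= ¬p2 ∧ ¬p4 ∧ (¬p0 ∨ p0) ∨ p2 ∧ ¬p2
= ¬p2 ∧ ¬p4 ∧ (¬p0 ∨ p0)
= ¬p2 ∧ ¬p4

¬p2 ∧ ¬p4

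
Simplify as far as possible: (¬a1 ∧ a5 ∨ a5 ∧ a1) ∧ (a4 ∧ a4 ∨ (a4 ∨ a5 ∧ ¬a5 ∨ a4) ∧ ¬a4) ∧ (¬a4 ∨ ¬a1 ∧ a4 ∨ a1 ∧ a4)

a5 ∧ a4

(¬a1 ∧ a5 ∨ a5 ∧ a1) ∧ (a4 ∧ a4 ∨ (a4 ∨ a5 ∧ ¬a5 ∨ a4) ∧ ¬a4) ∧ (¬a4 ∨ ¬a1 ∧ a4 ∨ a1 ∧ a4)
= (¬a1 ∧ a5 ∨ a5 ∧ a1) ∧ (a4 ∧ a4 ∨ (a4 ∨ a5 ∧ ¬a5 ∨ a4) ∧ ¬a4) ∧ (¬a4 ∨ a4)
= (¬a1 ∧ a5 ∨ a5 ∧ a1) ∧ (a4 ∧ a4 ∨ (a4 ∨ a5 ∧ ¬a5 ∨ a4) ∧ ¬a4)
= (¬a1 ∧ a5 ∨ a5 ∧ a1) ∧ (a4 ∧ a4 ∨ (a4 ∨ a4) ∧ ¬a4)
= (¬a1 ∧ a5 ∨ a5 ∧ a1) ∧ (a4 ∧ a4 ∨ a4 ∧ ¬a4)
= (¬a1 ∧ a5 ∨ a5 ∧ a1) ∧ a4
= a5 ∧ a4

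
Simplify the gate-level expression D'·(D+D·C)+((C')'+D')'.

C'·D

D'·(D+D·C)+((C')'+D')'
= D'·D+((C')'+D')'   (absorption)
= D'·D+C'·D   (De Morgan)
= C'·D   (complement / identity)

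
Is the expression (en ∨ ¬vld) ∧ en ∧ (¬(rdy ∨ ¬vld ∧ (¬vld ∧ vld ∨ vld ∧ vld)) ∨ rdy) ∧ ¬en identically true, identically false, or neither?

(en ∨ ¬vld) ∧ en ∧ (¬(rdy ∨ ¬vld ∧ (¬vld ∧ vld ∨ vld ∧ vld)) ∨ rdy) ∧ ¬en
= en ∧ (¬(rdy ∨ ¬vld ∧ (¬vld ∧ vld ∨ vld ∧ vld)) ∨ rdy) ∧ ¬en   [absorption]
= en ∧ (¬(rdy ∨ ¬vld ∧ vld) ∨ rdy) ∧ ¬en   [distribution]
= en ∧ (¬rdy ∨ rdy) ∧ ¬en   [complement / identity]
= en ∧ ¬en   [complement / identity]
= False   [complement]

identically false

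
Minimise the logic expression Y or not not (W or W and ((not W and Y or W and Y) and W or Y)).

Y or not not (W or W and ((not W and Y or W and Y) and W or Y))
= Y or not not (W or W and (Y and W or Y))
= Y or not not (W or W and Y)
= Y or W or W and Y
= Y or W

Y or W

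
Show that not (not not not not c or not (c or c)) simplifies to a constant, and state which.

False

not (not not not not c or not (c or c))
= not not not c and (c or c)   [De Morgan]
= not not not c and c   [idempotence]
= not c and c   [double negation]
= False   [complement]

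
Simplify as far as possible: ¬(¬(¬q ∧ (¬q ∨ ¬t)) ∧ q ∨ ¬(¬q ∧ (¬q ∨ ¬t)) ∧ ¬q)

¬(¬(¬q ∧ (¬q ∨ ¬t)) ∧ q ∨ ¬(¬q ∧ (¬q ∨ ¬t)) ∧ ¬q)
= ¬¬(¬q ∧ (¬q ∨ ¬t))
= ¬¬¬q
= ¬q

¬q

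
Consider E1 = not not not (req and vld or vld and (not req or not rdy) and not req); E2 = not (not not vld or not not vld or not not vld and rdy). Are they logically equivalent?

Yes

E1: not not not (req and vld or vld and (not req or not rdy) and not req)
    = not not not (req and vld or vld and not req)
    = not not not vld
    = not vld
E2: not (not not vld or not not vld or not not vld and rdy)
    = not (not not vld or not not vld and rdy)
    = not not not vld
    = not vld
Both reduce to not vld, so they are equivalent.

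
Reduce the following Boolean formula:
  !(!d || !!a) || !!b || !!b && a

!(!d || !!a) || !!b || !!b && a
= d && !a || !!b || !!b && a   — De Morgan
= d && !a || !!b   — absorption
= d && !a || b   — double negation

d && !a || b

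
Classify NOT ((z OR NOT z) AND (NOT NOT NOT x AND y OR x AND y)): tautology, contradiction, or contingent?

contingent

NOT ((z OR NOT z) AND (NOT NOT NOT x AND y OR x AND y))
= NOT ((z OR NOT z) AND (NOT x AND y OR x AND y))   [double negation]
= NOT ((z OR NOT z) AND y)   [distribution]
= NOT y   [complement / identity]
This depends on y, so it is not a constant.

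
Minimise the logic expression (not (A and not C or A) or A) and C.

(not (A and not C or A) or A) and C
= (not A or A) and C   — absorption
= C   — complement / identity

C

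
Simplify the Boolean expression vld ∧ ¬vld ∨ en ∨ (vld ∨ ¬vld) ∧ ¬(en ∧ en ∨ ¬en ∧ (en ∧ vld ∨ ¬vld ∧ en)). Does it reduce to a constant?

True

vld ∧ ¬vld ∨ en ∨ (vld ∨ ¬vld) ∧ ¬(en ∧ en ∨ ¬en ∧ (en ∧ vld ∨ ¬vld ∧ en))
= vld ∧ ¬vld ∨ en ∨ (vld ∨ ¬vld) ∧ ¬(en ∧ en ∨ ¬en ∧ en)   — distribution
= vld ∧ ¬vld ∨ en ∨ (vld ∨ ¬vld) ∧ ¬en   — distribution
= en ∨ (vld ∨ ¬vld) ∧ ¬en   — complement / identity
= en ∨ ¬en   — complement / identity
= True   — complement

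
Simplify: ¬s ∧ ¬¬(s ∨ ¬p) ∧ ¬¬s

¬s ∧ ¬¬(s ∨ ¬p) ∧ ¬¬s
= ¬s ∧ (s ∨ ¬p) ∧ ¬¬s   (double negation)
= ¬s ∧ (s ∨ ¬p) ∧ s   (double negation)
= ¬s ∧ s   (absorption)
= False   (complement)

False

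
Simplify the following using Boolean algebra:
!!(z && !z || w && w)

w

!!(z && !z || w && w)
= !!(w && w)   [complement / identity]
= w && w   [double negation]
= w   [idempotence]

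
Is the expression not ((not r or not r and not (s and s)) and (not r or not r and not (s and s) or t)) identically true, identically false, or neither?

neither

not ((not r or not r and not (s and s)) and (not r or not r and not (s and s) or t))
= not (not r or not r and not (s and s))
= not (not r or not r and not s)
= not not r
= r
This depends on r, so it is not a constant.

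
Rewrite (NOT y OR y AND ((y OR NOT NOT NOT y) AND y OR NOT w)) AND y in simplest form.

(NOT y OR y AND ((y OR NOT NOT NOT y) AND y OR NOT w)) AND y
= (NOT y OR y AND ((y OR NOT y) AND y OR NOT w)) AND y   — double negation
= (NOT y OR y AND (y OR NOT w)) AND y   — complement / identity
= (NOT y OR y) AND y   — absorption
= y   — complement / identity

y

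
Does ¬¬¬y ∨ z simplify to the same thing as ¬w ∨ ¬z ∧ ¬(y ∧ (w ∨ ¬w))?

No

E1: ¬¬¬y ∨ z
    = ¬y ∨ z
E2: ¬w ∨ ¬z ∧ ¬(y ∧ (w ∨ ¬w))
    = ¬w ∨ ¬z ∧ ¬y
These differ: at w=1, y=1, z=1, E1 = 1 but E2 = 0.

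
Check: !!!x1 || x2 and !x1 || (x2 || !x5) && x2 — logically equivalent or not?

Yes

E1: !!!x1 || x2
    = !x1 || x2   (double negation)
E2: !x1 || (x2 || !x5) && x2
    = !x1 || x2   (absorption)
Both reduce to !x1 || x2, so they are equivalent.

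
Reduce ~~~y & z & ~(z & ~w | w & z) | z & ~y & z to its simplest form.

~~~y & z & ~(z & ~w | w & z) | z & ~y & z
= ~~~y & z & ~z | z & ~y & z   [distribution]
= ~y & z & ~z | z & ~y & z   [double negation]
= ~y & z   [distribution]

~y & z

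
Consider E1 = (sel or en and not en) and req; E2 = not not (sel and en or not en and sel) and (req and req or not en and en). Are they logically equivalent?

Yes

E1: (sel or en and not en) and req
    = sel and req   — complement / identity
E2: not not (sel and en or not en and sel) and (req and req or not en and en)
    = not not (sel and en or not en and sel) and (req or not en and en)   — idempotence
    = not not sel and (req or not en and en)   — distribution
    = not not sel and req   — complement / identity
    = sel and req   — double negation
Both reduce to sel and req, so they are equivalent.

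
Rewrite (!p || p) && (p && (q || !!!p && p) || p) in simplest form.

(!p || p) && (p && (q || !!!p && p) || p)
= (!p || p) && (p && (q || !p && p) || p)
= (!p || p) && (p && q || p)
= p && q || p
= p

p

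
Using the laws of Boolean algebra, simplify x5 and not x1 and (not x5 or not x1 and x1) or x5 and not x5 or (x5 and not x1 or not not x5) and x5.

x5

x5 and not x1 and (not x5 or not x1 and x1) or x5 and not x5 or (x5 and not x1 or not not x5) and x5
= x5 and not x1 and (not x5 or not x1 and x1) or x5 and not x5 or (x5 and not x1 or x5) and x5   [double negation]
= x5 and not x1 and not x5 or x5 and not x5 or (x5 and not x1 or x5) and x5   [complement / identity]
= not x5 and (x5 and not x1 or x5) or (x5 and not x1 or x5) and x5   [distribution]
= x5 and not x1 or x5   [distribution]
= x5   [absorption]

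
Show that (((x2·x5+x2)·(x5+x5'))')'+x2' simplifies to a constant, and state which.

1

(((x2·x5+x2)·(x5+x5'))')'+x2'
= (x2·x5+x2)·(x5+x5')+x2'
= x2·(x5+x5')+x2'
= x2+x2'
= 1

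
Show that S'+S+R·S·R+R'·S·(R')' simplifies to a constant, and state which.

S'+S+R·S·R+R'·S·(R')'
= S'+S+R·S·R+R'·S·R   (double negation)
= S'+S+S·R   (distribution)
= S'+S   (absorption)
= 1   (complement)

1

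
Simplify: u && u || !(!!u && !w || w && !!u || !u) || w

u || w

u && u || !(!!u && !w || w && !!u || !u) || w
= u && u || !(!!u || !u) || w   [distribution]
= u && u || !u && u || w   [De Morgan]
= u || w   [distribution]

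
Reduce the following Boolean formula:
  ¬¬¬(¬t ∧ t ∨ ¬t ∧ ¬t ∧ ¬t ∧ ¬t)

t

¬¬¬(¬t ∧ t ∨ ¬t ∧ ¬t ∧ ¬t ∧ ¬t)
= ¬¬¬(¬t ∧ t ∨ ¬t ∧ ¬t)   (idempotence)
= ¬(¬t ∧ t ∨ ¬t ∧ ¬t)   (double negation)
= ¬¬t   (distribution)
= t   (double negation)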